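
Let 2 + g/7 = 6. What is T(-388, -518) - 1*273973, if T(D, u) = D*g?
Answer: -284837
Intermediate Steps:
g = 28 (g = -14 + 7*6 = -14 + 42 = 28)
T(D, u) = 28*D (T(D, u) = D*28 = 28*D)
T(-388, -518) - 1*273973 = 28*(-388) - 1*273973 = -10864 - 273973 = -284837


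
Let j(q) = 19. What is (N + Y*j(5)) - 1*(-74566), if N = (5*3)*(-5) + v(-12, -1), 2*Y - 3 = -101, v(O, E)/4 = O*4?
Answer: 73368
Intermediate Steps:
v(O, E) = 16*O (v(O, E) = 4*(O*4) = 4*(4*O) = 16*O)
Y = -49 (Y = 3/2 + (1/2)*(-101) = 3/2 - 101/2 = -49)
N = -267 (N = (5*3)*(-5) + 16*(-12) = 15*(-5) - 192 = -75 - 192 = -267)
(N + Y*j(5)) - 1*(-74566) = (-267 - 49*19) - 1*(-74566) = (-267 - 931) + 74566 = -1198 + 74566 = 73368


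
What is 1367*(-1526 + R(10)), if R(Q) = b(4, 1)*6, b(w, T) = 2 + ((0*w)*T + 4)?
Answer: -2036830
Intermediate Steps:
b(w, T) = 6 (b(w, T) = 2 + (0*T + 4) = 2 + (0 + 4) = 2 + 4 = 6)
R(Q) = 36 (R(Q) = 6*6 = 36)
1367*(-1526 + R(10)) = 1367*(-1526 + 36) = 1367*(-1490) = -2036830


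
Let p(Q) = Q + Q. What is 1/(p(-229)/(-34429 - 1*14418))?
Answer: 48847/458 ≈ 106.65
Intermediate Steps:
p(Q) = 2*Q
1/(p(-229)/(-34429 - 1*14418)) = 1/((2*(-229))/(-34429 - 1*14418)) = 1/(-458/(-34429 - 14418)) = 1/(-458/(-48847)) = 1/(-458*(-1/48847)) = 1/(458/48847) = 48847/458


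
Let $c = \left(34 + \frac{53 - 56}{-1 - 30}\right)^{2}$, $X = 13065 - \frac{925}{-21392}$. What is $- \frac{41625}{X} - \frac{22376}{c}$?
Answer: $- \frac{1400951402308216}{62451404749769} \approx -22.433$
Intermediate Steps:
$X = \frac{279487405}{21392}$ ($X = 13065 - 925 \left(- \frac{1}{21392}\right) = 13065 - - \frac{925}{21392} = 13065 + \frac{925}{21392} = \frac{279487405}{21392} \approx 13065.0$)
$c = \frac{1117249}{961}$ ($c = \left(34 - \frac{3}{-31}\right)^{2} = \left(34 - - \frac{3}{31}\right)^{2} = \left(34 + \frac{3}{31}\right)^{2} = \left(\frac{1057}{31}\right)^{2} = \frac{1117249}{961} \approx 1162.6$)
$- \frac{41625}{X} - \frac{22376}{c} = - \frac{41625}{\frac{279487405}{21392}} - \frac{22376}{\frac{1117249}{961}} = \left(-41625\right) \frac{21392}{279487405} - \frac{21503336}{1117249} = - \frac{178088400}{55897481} - \frac{21503336}{1117249} = - \frac{1400951402308216}{62451404749769}$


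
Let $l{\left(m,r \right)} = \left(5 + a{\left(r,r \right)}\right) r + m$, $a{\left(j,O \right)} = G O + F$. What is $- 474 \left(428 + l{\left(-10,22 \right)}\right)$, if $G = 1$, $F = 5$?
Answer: $-531828$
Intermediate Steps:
$a{\left(j,O \right)} = 5 + O$ ($a{\left(j,O \right)} = 1 O + 5 = O + 5 = 5 + O$)
$l{\left(m,r \right)} = m + r \left(10 + r\right)$ ($l{\left(m,r \right)} = \left(5 + \left(5 + r\right)\right) r + m = \left(10 + r\right) r + m = r \left(10 + r\right) + m = m + r \left(10 + r\right)$)
$- 474 \left(428 + l{\left(-10,22 \right)}\right) = - 474 \left(428 + \left(-10 + 22^{2} + 10 \cdot 22\right)\right) = - 474 \left(428 + \left(-10 + 484 + 220\right)\right) = - 474 \left(428 + 694\right) = \left(-474\right) 1122 = -531828$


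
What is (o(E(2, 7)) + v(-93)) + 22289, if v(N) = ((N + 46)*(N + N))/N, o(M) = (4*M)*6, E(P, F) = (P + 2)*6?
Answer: 22771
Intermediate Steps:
E(P, F) = 12 + 6*P (E(P, F) = (2 + P)*6 = 12 + 6*P)
o(M) = 24*M
v(N) = 92 + 2*N (v(N) = ((46 + N)*(2*N))/N = (2*N*(46 + N))/N = 92 + 2*N)
(o(E(2, 7)) + v(-93)) + 22289 = (24*(12 + 6*2) + (92 + 2*(-93))) + 22289 = (24*(12 + 12) + (92 - 186)) + 22289 = (24*24 - 94) + 22289 = (576 - 94) + 22289 = 482 + 22289 = 22771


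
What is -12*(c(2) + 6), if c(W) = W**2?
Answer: -120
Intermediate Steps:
-12*(c(2) + 6) = -12*(2**2 + 6) = -12*(4 + 6) = -12*10 = -120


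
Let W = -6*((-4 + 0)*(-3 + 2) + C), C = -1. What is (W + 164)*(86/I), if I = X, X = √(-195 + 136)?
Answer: -12556*I*√59/59 ≈ -1634.7*I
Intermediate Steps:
X = I*√59 (X = √(-59) = I*√59 ≈ 7.6811*I)
I = I*√59 ≈ 7.6811*I
W = -18 (W = -6*((-4 + 0)*(-3 + 2) - 1) = -6*(-4*(-1) - 1) = -6*(4 - 1) = -6*3 = -18)
(W + 164)*(86/I) = (-18 + 164)*(86/((I*√59))) = 146*(86*(-I*√59/59)) = 146*(-86*I*√59/59) = -12556*I*√59/59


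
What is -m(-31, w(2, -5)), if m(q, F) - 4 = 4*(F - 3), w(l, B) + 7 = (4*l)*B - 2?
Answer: 204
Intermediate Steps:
w(l, B) = -9 + 4*B*l (w(l, B) = -7 + ((4*l)*B - 2) = -7 + (4*B*l - 2) = -7 + (-2 + 4*B*l) = -9 + 4*B*l)
m(q, F) = -8 + 4*F (m(q, F) = 4 + 4*(F - 3) = 4 + 4*(-3 + F) = 4 + (-12 + 4*F) = -8 + 4*F)
-m(-31, w(2, -5)) = -(-8 + 4*(-9 + 4*(-5)*2)) = -(-8 + 4*(-9 - 40)) = -(-8 + 4*(-49)) = -(-8 - 196) = -1*(-204) = 204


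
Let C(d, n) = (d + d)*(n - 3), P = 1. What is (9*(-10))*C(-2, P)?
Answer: -720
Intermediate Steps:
C(d, n) = 2*d*(-3 + n) (C(d, n) = (2*d)*(-3 + n) = 2*d*(-3 + n))
(9*(-10))*C(-2, P) = (9*(-10))*(2*(-2)*(-3 + 1)) = -180*(-2)*(-2) = -90*8 = -720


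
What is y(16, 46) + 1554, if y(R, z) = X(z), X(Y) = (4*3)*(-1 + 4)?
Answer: 1590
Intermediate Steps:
X(Y) = 36 (X(Y) = 12*3 = 36)
y(R, z) = 36
y(16, 46) + 1554 = 36 + 1554 = 1590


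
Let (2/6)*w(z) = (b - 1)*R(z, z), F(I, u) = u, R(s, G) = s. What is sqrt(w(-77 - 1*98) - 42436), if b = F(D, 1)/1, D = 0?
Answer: 206*I ≈ 206.0*I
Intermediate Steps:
b = 1 (b = 1/1 = 1*1 = 1)
w(z) = 0 (w(z) = 3*((1 - 1)*z) = 3*(0*z) = 3*0 = 0)
sqrt(w(-77 - 1*98) - 42436) = sqrt(0 - 42436) = sqrt(-42436) = 206*I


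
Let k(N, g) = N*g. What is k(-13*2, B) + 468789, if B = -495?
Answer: 481659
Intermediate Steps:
k(-13*2, B) + 468789 = -13*2*(-495) + 468789 = -26*(-495) + 468789 = 12870 + 468789 = 481659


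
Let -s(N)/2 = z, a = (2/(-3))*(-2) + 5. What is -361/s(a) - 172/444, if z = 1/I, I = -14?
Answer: -280540/111 ≈ -2527.4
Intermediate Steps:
a = 19/3 (a = (2*(-⅓))*(-2) + 5 = -⅔*(-2) + 5 = 4/3 + 5 = 19/3 ≈ 6.3333)
z = -1/14 (z = 1/(-14) = -1/14 ≈ -0.071429)
s(N) = ⅐ (s(N) = -2*(-1/14) = ⅐)
-361/s(a) - 172/444 = -361/⅐ - 172/444 = -361*7 - 172*1/444 = -2527 - 43/111 = -280540/111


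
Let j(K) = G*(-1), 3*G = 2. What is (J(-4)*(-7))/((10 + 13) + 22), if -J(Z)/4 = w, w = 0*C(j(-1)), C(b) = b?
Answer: 0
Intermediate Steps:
G = 2/3 (G = (1/3)*2 = 2/3 ≈ 0.66667)
j(K) = -2/3 (j(K) = (2/3)*(-1) = -2/3)
w = 0 (w = 0*(-2/3) = 0)
J(Z) = 0 (J(Z) = -4*0 = 0)
(J(-4)*(-7))/((10 + 13) + 22) = (0*(-7))/((10 + 13) + 22) = 0/(23 + 22) = 0/45 = 0*(1/45) = 0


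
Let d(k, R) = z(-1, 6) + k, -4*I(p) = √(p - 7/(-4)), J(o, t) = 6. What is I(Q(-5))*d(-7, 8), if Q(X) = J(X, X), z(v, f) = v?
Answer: √31 ≈ 5.5678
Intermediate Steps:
Q(X) = 6
I(p) = -√(7/4 + p)/4 (I(p) = -√(p - 7/(-4))/4 = -√(p - 7*(-¼))/4 = -√(p + 7/4)/4 = -√(7/4 + p)/4)
d(k, R) = -1 + k
I(Q(-5))*d(-7, 8) = (-√(7 + 4*6)/8)*(-1 - 7) = -√(7 + 24)/8*(-8) = -√31/8*(-8) = √31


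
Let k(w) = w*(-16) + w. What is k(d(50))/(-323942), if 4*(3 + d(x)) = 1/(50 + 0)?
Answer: -1797/12957680 ≈ -0.00013868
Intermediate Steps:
d(x) = -599/200 (d(x) = -3 + 1/(4*(50 + 0)) = -3 + (¼)/50 = -3 + (¼)*(1/50) = -3 + 1/200 = -599/200)
k(w) = -15*w (k(w) = -16*w + w = -15*w)
k(d(50))/(-323942) = -15*(-599/200)/(-323942) = (1797/40)*(-1/323942) = -1797/12957680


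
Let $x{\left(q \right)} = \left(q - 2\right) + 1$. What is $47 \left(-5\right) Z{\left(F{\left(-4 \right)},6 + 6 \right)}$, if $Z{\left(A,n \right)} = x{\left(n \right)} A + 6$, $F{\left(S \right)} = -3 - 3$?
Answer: $14100$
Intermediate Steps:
$F{\left(S \right)} = -6$ ($F{\left(S \right)} = -3 - 3 = -6$)
$x{\left(q \right)} = -1 + q$ ($x{\left(q \right)} = \left(-2 + q\right) + 1 = -1 + q$)
$Z{\left(A,n \right)} = 6 + A \left(-1 + n\right)$ ($Z{\left(A,n \right)} = \left(-1 + n\right) A + 6 = A \left(-1 + n\right) + 6 = 6 + A \left(-1 + n\right)$)
$47 \left(-5\right) Z{\left(F{\left(-4 \right)},6 + 6 \right)} = 47 \left(-5\right) \left(6 - 6 \left(-1 + \left(6 + 6\right)\right)\right) = - 235 \left(6 - 6 \left(-1 + 12\right)\right) = - 235 \left(6 - 66\right) = \left(-235\right) \left(-60\right) = 14100$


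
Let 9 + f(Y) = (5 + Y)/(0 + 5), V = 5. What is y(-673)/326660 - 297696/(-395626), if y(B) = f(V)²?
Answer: 6947482931/9231084940 ≈ 0.75262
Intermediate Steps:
f(Y) = -8 + Y/5 (f(Y) = -9 + (5 + Y)/(0 + 5) = -9 + (5 + Y)/5 = -9 + (5 + Y)*(⅕) = -9 + (1 + Y/5) = -8 + Y/5)
y(B) = 49 (y(B) = (-8 + (⅕)*5)² = (-8 + 1)² = (-7)² = 49)
y(-673)/326660 - 297696/(-395626) = 49/326660 - 297696/(-395626) = 49*(1/326660) - 297696*(-1/395626) = 49/326660 + 21264/28259 = 6947482931/9231084940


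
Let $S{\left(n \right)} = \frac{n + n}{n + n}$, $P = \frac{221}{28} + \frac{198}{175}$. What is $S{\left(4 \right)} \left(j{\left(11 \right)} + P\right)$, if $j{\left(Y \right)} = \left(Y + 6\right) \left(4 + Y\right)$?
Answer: $\frac{184817}{700} \approx 264.02$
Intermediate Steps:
$j{\left(Y \right)} = \left(4 + Y\right) \left(6 + Y\right)$ ($j{\left(Y \right)} = \left(6 + Y\right) \left(4 + Y\right) = \left(4 + Y\right) \left(6 + Y\right)$)
$P = \frac{6317}{700}$ ($P = 221 \cdot \frac{1}{28} + 198 \cdot \frac{1}{175} = \frac{221}{28} + \frac{198}{175} = \frac{6317}{700} \approx 9.0243$)
$S{\left(n \right)} = 1$ ($S{\left(n \right)} = \frac{2 n}{2 n} = 2 n \frac{1}{2 n} = 1$)
$S{\left(4 \right)} \left(j{\left(11 \right)} + P\right) = 1 \left(\left(24 + 11^{2} + 10 \cdot 11\right) + \frac{6317}{700}\right) = 1 \left(\left(24 + 121 + 110\right) + \frac{6317}{700}\right) = 1 \left(255 + \frac{6317}{700}\right) = 1 \cdot \frac{184817}{700} = \frac{184817}{700}$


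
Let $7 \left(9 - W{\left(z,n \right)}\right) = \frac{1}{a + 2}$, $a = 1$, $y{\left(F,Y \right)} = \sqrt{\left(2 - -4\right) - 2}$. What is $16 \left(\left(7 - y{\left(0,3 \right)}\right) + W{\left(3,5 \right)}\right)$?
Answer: $\frac{4688}{21} \approx 223.24$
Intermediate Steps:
$y{\left(F,Y \right)} = 2$ ($y{\left(F,Y \right)} = \sqrt{\left(2 + 4\right) - 2} = \sqrt{6 - 2} = \sqrt{4} = 2$)
$W{\left(z,n \right)} = \frac{188}{21}$ ($W{\left(z,n \right)} = 9 - \frac{1}{7 \left(1 + 2\right)} = 9 - \frac{1}{7 \cdot 3} = 9 - \frac{1}{21} = \frac{188}{21}$)
$16 \left(\left(7 - y{\left(0,3 \right)}\right) + W{\left(3,5 \right)}\right) = 16 \left(\left(7 - 2\right) + \frac{188}{21}\right) = 16 \left(5 + \frac{188}{21}\right) = 16 \cdot \frac{293}{21} = \frac{4688}{21}$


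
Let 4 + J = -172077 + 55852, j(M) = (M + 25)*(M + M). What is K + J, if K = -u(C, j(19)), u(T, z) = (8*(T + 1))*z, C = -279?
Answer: 3602299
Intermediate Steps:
j(M) = 2*M*(25 + M) (j(M) = (25 + M)*(2*M) = 2*M*(25 + M))
u(T, z) = z*(8 + 8*T) (u(T, z) = (8*(1 + T))*z = (8 + 8*T)*z = z*(8 + 8*T))
J = -116229 (J = -4 + (-172077 + 55852) = -4 - 116225 = -116229)
K = 3718528 (K = -8*2*19*(25 + 19)*(1 - 279) = -8*2*19*44*(-278) = -8*1672*(-278) = -1*(-3718528) = 3718528)
K + J = 3718528 - 116229 = 3602299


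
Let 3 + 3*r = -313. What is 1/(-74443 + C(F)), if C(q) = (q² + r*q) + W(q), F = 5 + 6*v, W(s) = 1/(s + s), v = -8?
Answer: -258/17560687 ≈ -1.4692e-5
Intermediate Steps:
W(s) = 1/(2*s)
F = -43 (F = 5 + 6*(-8) = 5 - 48 = -43)
r = -316/3 (r = -1 + (⅓)*(-313) = -1 - 313/3 = -316/3 ≈ -105.33)
C(q) = q² + 1/(2*q) - 316*q/3 (C(q) = (q² - 316*q/3) + 1/(2*q) = q² + 1/(2*q) - 316*q/3)
1/(-74443 + C(F)) = 1/(-74443 + ((-43)² + (½)/(-43) - 316/3*(-43))) = 1/(-74443 + (1849 + (½)*(-1/43) + 13588/3)) = 1/(-74443 + (1849 - 1/86 + 13588/3)) = 1/(-74443 + 1645607/258) = 1/(-17560687/258) = -258/17560687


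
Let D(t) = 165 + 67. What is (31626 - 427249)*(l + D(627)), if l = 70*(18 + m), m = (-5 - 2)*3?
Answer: -8703706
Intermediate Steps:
m = -21 (m = -7*3 = -21)
D(t) = 232
l = -210 (l = 70*(18 - 21) = 70*(-3) = -210)
(31626 - 427249)*(l + D(627)) = (31626 - 427249)*(-210 + 232) = -395623*22 = -8703706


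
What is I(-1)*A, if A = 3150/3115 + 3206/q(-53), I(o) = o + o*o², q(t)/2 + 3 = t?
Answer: 19661/356 ≈ 55.228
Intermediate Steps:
q(t) = -6 + 2*t
I(o) = o + o³
A = -19661/712 (A = 3150/3115 + 3206/(-6 + 2*(-53)) = 3150*(1/3115) + 3206/(-6 - 106) = 90/89 + 3206/(-112) = 90/89 + 3206*(-1/112) = 90/89 - 229/8 = -19661/712 ≈ -27.614)
I(-1)*A = (-1 + (-1)³)*(-19661/712) = (-1 - 1)*(-19661/712) = -2*(-19661/712) = 19661/356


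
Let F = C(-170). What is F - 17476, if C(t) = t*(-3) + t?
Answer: -17136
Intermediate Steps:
C(t) = -2*t (C(t) = -3*t + t = -2*t)
F = 340 (F = -2*(-170) = 340)
F - 17476 = 340 - 17476 = -17136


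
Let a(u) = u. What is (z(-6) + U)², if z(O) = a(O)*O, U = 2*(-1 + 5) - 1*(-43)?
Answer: 7569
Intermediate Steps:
U = 51 (U = 2*4 + 43 = 8 + 43 = 51)
z(O) = O² (z(O) = O*O = O²)
(z(-6) + U)² = ((-6)² + 51)² = (36 + 51)² = 87² = 7569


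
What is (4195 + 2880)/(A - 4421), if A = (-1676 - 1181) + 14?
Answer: -7075/7264 ≈ -0.97398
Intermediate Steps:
A = -2843 (A = -2857 + 14 = -2843)
(4195 + 2880)/(A - 4421) = (4195 + 2880)/(-2843 - 4421) = 7075/(-7264) = 7075*(-1/7264) = -7075/7264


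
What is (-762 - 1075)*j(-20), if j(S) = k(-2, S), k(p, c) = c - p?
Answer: 33066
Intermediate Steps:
j(S) = 2 + S (j(S) = S - 1*(-2) = S + 2 = 2 + S)
(-762 - 1075)*j(-20) = (-762 - 1075)*(2 - 20) = -1837*(-18) = 33066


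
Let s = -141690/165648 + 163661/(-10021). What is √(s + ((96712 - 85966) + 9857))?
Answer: √393912756487543989542/138329884 ≈ 143.48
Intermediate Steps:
s = -4754998803/276659768 (s = -141690*1/165648 + 163661*(-1/10021) = -23615/27608 - 163661/10021 = -4754998803/276659768 ≈ -17.187)
√(s + ((96712 - 85966) + 9857)) = √(-4754998803/276659768 + ((96712 - 85966) + 9857)) = √(-4754998803/276659768 + (10746 + 9857)) = √(-4754998803/276659768 + 20603) = √(5695266201301/276659768) = √393912756487543989542/138329884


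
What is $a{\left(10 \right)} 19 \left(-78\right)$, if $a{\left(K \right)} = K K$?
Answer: $-148200$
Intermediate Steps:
$a{\left(K \right)} = K^{2}$
$a{\left(10 \right)} 19 \left(-78\right) = 10^{2} \cdot 19 \left(-78\right) = 100 \cdot 19 \left(-78\right) = 1900 \left(-78\right) = -148200$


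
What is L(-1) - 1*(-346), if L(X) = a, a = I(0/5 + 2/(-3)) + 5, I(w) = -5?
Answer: 346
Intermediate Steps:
a = 0 (a = -5 + 5 = 0)
L(X) = 0
L(-1) - 1*(-346) = 0 - 1*(-346) = 0 + 346 = 346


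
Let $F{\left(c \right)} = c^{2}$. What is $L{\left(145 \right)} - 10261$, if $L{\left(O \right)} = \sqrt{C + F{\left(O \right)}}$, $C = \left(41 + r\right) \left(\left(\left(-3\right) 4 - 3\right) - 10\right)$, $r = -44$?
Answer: $-10261 + 10 \sqrt{211} \approx -10116.0$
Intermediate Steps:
$C = 75$ ($C = \left(41 - 44\right) \left(\left(\left(-3\right) 4 - 3\right) - 10\right) = - 3 \left(\left(-12 - 3\right) - 10\right) = - 3 \left(-15 - 10\right) = \left(-3\right) \left(-25\right) = 75$)
$L{\left(O \right)} = \sqrt{75 + O^{2}}$
$L{\left(145 \right)} - 10261 = \sqrt{75 + 145^{2}} - 10261 = \sqrt{75 + 21025} - 10261 = \sqrt{21100} - 10261 = 10 \sqrt{211} - 10261 = -10261 + 10 \sqrt{211}$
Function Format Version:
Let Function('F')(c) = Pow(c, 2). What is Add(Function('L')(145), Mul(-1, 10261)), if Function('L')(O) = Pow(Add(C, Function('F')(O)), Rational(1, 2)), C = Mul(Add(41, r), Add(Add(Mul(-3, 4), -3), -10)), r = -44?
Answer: Add(-10261, Mul(10, Pow(211, Rational(1, 2)))) ≈ -10116.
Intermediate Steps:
C = 75 (C = Mul(Add(41, -44), Add(Add(Mul(-3, 4), -3), -10)) = Mul(-3, Add(Add(-12, -3), -10)) = Mul(-3, Add(-15, -10)) = Mul(-3, -25) = 75)
Function('L')(O) = Pow(Add(75, Pow(O, 2)), Rational(1, 2))
Add(Function('L')(145), Mul(-1, 10261)) = Add(Pow(Add(75, Pow(145, 2)), Rational(1, 2)), Mul(-1, 10261)) = Add(Pow(Add(75, 21025), Rational(1, 2)), -10261) = Add(Pow(21100, Rational(1, 2)), -10261) = Add(Mul(10, Pow(211, Rational(1, 2))), -10261) = Add(-10261, Mul(10, Pow(211, Rational(1, 2))))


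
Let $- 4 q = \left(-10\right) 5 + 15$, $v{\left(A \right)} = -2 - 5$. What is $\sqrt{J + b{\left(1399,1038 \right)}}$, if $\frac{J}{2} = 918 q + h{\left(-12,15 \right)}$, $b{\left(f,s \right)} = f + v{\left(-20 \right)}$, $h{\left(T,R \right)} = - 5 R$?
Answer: $3 \sqrt{1923} \approx 131.56$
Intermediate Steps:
$v{\left(A \right)} = -7$
$q = \frac{35}{4}$ ($q = - \frac{\left(-10\right) 5 + 15}{4} = - \frac{-50 + 15}{4} = \left(- \frac{1}{4}\right) \left(-35\right) = \frac{35}{4} \approx 8.75$)
$b{\left(f,s \right)} = -7 + f$ ($b{\left(f,s \right)} = f - 7 = -7 + f$)
$J = 15915$ ($J = 2 \left(918 \cdot \frac{35}{4} - 75\right) = 2 \left(\frac{16065}{2} - 75\right) = 2 \cdot \frac{15915}{2} = 15915$)
$\sqrt{J + b{\left(1399,1038 \right)}} = \sqrt{15915 + \left(-7 + 1399\right)} = \sqrt{15915 + 1392} = \sqrt{17307} = 3 \sqrt{1923}$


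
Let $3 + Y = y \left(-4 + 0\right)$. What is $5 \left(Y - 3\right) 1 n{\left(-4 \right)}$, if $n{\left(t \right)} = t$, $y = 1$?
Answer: $200$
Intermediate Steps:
$Y = -7$ ($Y = -3 + 1 \left(-4 + 0\right) = -3 + 1 \left(-4\right) = -3 - 4 = -7$)
$5 \left(Y - 3\right) 1 n{\left(-4 \right)} = 5 \left(-7 - 3\right) 1 \left(-4\right) = 5 \left(\left(-10\right) 1\right) \left(-4\right) = 5 \left(-10\right) \left(-4\right) = \left(-50\right) \left(-4\right) = 200$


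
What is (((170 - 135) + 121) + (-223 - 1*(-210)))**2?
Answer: 20449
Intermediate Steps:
(((170 - 135) + 121) + (-223 - 1*(-210)))**2 = ((35 + 121) + (-223 + 210))**2 = (156 - 13)**2 = 143**2 = 20449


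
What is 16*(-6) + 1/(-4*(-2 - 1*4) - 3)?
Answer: -2015/21 ≈ -95.952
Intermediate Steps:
16*(-6) + 1/(-4*(-2 - 1*4) - 3) = -96 + 1/(-4*(-2 - 4) - 3) = -96 + 1/(-4*(-6) - 3) = -96 + 1/(24 - 3) = -96 + 1/21 = -2015/21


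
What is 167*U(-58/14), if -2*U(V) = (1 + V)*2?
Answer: 3674/7 ≈ 524.86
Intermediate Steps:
U(V) = -1 - V (U(V) = -(1 + V)*2/2 = -(2 + 2*V)/2 = -1 - V)
167*U(-58/14) = 167*(-1 - (-58)/14) = 167*(-1 - 1*(-29/7)) = 167*(-1 + 29/7) = 167*(22/7) = 3674/7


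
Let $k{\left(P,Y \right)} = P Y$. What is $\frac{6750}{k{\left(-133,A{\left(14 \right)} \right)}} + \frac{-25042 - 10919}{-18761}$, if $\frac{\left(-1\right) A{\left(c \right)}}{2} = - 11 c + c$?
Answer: $\frac{121255089}{69865964} \approx 1.7355$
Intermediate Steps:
$A{\left(c \right)} = 20 c$ ($A{\left(c \right)} = - 2 \left(- 11 c + c\right) = - 2 \left(- 10 c\right) = 20 c$)
$\frac{6750}{k{\left(-133,A{\left(14 \right)} \right)}} + \frac{-25042 - 10919}{-18761} = \frac{6750}{\left(-133\right) 20 \cdot 14} + \frac{-25042 - 10919}{-18761} = \frac{6750}{\left(-133\right) 280} + \left(-25042 - 10919\right) \left(- \frac{1}{18761}\right) = \frac{6750}{-37240} - - \frac{35961}{18761} = 6750 \left(- \frac{1}{37240}\right) + \frac{35961}{18761} = - \frac{675}{3724} + \frac{35961}{18761} = \frac{121255089}{69865964}$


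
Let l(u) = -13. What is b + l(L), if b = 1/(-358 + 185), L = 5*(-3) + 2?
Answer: -2250/173 ≈ -13.006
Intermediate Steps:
L = -13 (L = -15 + 2 = -13)
b = -1/173 (b = 1/(-173) = -1/173 ≈ -0.0057803)
b + l(L) = -1/173 - 13 = -2250/173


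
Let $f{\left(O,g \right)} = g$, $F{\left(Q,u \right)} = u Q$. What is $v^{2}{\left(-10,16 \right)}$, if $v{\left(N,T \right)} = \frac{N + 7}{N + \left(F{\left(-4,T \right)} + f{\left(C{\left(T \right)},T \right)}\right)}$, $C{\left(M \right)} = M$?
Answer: $\frac{9}{3364} \approx 0.0026754$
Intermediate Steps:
$F{\left(Q,u \right)} = Q u$
$v{\left(N,T \right)} = \frac{7 + N}{N - 3 T}$ ($v{\left(N,T \right)} = \frac{N + 7}{N + \left(- 4 T + T\right)} = \frac{7 + N}{N - 3 T}$)
$v^{2}{\left(-10,16 \right)} = \left(\frac{7 - 10}{-10 - 48}\right)^{2} = \left(\frac{1}{-10 - 48} \left(-3\right)\right)^{2} = \left(\frac{1}{-58} \left(-3\right)\right)^{2} = \left(\left(- \frac{1}{58}\right) \left(-3\right)\right)^{2} = \left(\frac{3}{58}\right)^{2} = \frac{9}{3364}$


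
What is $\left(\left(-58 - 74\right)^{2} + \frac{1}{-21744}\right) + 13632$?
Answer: $\frac{675281663}{21744} \approx 31056.0$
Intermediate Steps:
$\left(\left(-58 - 74\right)^{2} + \frac{1}{-21744}\right) + 13632 = \left(\left(-132\right)^{2} - \frac{1}{21744}\right) + 13632 = \left(17424 - \frac{1}{21744}\right) + 13632 = \frac{378867455}{21744} + 13632 = \frac{675281663}{21744}$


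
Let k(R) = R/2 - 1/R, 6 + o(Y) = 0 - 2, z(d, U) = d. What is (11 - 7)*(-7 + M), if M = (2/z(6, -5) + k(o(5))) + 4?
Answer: -157/6 ≈ -26.167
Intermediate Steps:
o(Y) = -8 (o(Y) = -6 + (0 - 2) = -6 - 2 = -8)
k(R) = R/2 - 1/R (k(R) = R*(1/2) - 1/R = R/2 - 1/R)
M = 11/24 (M = (2/6 + ((1/2)*(-8) - 1/(-8))) + 4 = (2*(1/6) + (-4 - 1*(-1/8))) + 4 = (1/3 + (-4 + 1/8)) + 4 = (1/3 - 31/8) + 4 = -85/24 + 4 = 11/24 ≈ 0.45833)
(11 - 7)*(-7 + M) = (11 - 7)*(-7 + 11/24) = 4*(-157/24) = -157/6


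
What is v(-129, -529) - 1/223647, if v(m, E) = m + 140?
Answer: 2460116/223647 ≈ 11.000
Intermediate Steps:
v(m, E) = 140 + m
v(-129, -529) - 1/223647 = (140 - 129) - 1/223647 = 11 - 1*1/223647 = 11 - 1/223647 = 2460116/223647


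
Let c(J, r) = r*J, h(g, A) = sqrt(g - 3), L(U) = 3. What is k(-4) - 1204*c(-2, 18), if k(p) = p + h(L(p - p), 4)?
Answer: 43340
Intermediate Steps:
h(g, A) = sqrt(-3 + g)
c(J, r) = J*r
k(p) = p (k(p) = p + sqrt(-3 + 3) = p + sqrt(0) = p + 0 = p)
k(-4) - 1204*c(-2, 18) = -4 - (-2408)*18 = -4 - 1204*(-36) = -4 + 43344 = 43340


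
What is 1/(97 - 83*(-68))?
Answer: 1/5741 ≈ 0.00017419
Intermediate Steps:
1/(97 - 83*(-68)) = 1/(97 + 5644) = 1/5741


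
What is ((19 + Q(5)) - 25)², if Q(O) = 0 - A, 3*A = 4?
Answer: 484/9 ≈ 53.778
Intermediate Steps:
A = 4/3 (A = (⅓)*4 = 4/3 ≈ 1.3333)
Q(O) = -4/3 (Q(O) = 0 - 1*4/3 = 0 - 4/3 = -4/3)
((19 + Q(5)) - 25)² = ((19 - 4/3) - 25)² = (53/3 - 25)² = (-22/3)² = 484/9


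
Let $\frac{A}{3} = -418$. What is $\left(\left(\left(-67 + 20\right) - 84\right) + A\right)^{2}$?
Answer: $1918225$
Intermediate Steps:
$A = -1254$ ($A = 3 \left(-418\right) = -1254$)
$\left(\left(\left(-67 + 20\right) - 84\right) + A\right)^{2} = \left(\left(\left(-67 + 20\right) - 84\right) - 1254\right)^{2} = \left(\left(-47 - 84\right) - 1254\right)^{2} = \left(-131 - 1254\right)^{2} = \left(-1385\right)^{2} = 1918225$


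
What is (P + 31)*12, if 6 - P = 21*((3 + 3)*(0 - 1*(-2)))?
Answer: -2580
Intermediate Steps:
P = -246 (P = 6 - 21*(3 + 3)*(0 - 1*(-2)) = 6 - 21*6*(0 + 2) = 6 - 21*6*2 = 6 - 21*12 = 6 - 1*252 = 6 - 252 = -246)
(P + 31)*12 = (-246 + 31)*12 = -215*12 = -2580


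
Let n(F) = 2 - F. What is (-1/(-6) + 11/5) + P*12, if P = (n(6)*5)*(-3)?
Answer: 21671/30 ≈ 722.37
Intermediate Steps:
P = 60 (P = ((2 - 1*6)*5)*(-3) = ((2 - 6)*5)*(-3) = -4*5*(-3) = -20*(-3) = 60)
(-1/(-6) + 11/5) + P*12 = (-1/(-6) + 11/5) + 60*12 = (-1*(-1/6) + 11*(1/5)) + 720 = (1/6 + 11/5) + 720 = 71/30 + 720 = 21671/30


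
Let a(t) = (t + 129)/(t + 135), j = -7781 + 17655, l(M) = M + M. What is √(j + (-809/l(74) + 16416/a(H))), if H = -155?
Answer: √20818997459/962 ≈ 149.99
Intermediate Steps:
l(M) = 2*M
j = 9874
a(t) = (129 + t)/(135 + t)
√(j + (-809/l(74) + 16416/a(H))) = √(9874 + (-809/(2*74) + 16416/(((129 - 155)/(135 - 155))))) = √(9874 + (-809/148 + 16416/((-26/(-20))))) = √(9874 + (-809*1/148 + 16416/((-1/20*(-26))))) = √(9874 + (-809/148 + 16416/(13/10))) = √(9874 + (-809/148 + 16416*(10/13))) = √(9874 + (-809/148 + 164160/13)) = √(9874 + 24285163/1924) = √(43282739/1924) = √20818997459/962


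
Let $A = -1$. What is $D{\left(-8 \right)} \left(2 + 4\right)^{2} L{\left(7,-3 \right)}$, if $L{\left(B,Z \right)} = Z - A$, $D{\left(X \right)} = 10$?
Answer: $-720$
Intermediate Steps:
$L{\left(B,Z \right)} = 1 + Z$ ($L{\left(B,Z \right)} = Z - -1 = Z + 1 = 1 + Z$)
$D{\left(-8 \right)} \left(2 + 4\right)^{2} L{\left(7,-3 \right)} = 10 \left(2 + 4\right)^{2} \left(1 - 3\right) = 10 \cdot 6^{2} \left(-2\right) = 10 \cdot 36 \left(-2\right) = 360 \left(-2\right) = -720$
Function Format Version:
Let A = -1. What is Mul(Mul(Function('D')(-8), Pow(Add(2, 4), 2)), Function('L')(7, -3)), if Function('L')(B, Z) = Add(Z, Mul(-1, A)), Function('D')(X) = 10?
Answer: -720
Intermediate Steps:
Function('L')(B, Z) = Add(1, Z) (Function('L')(B, Z) = Add(Z, Mul(-1, -1)) = Add(Z, 1) = Add(1, Z))
Mul(Mul(Function('D')(-8), Pow(Add(2, 4), 2)), Function('L')(7, -3)) = Mul(Mul(10, Pow(Add(2, 4), 2)), Add(1, -3)) = Mul(Mul(10, Pow(6, 2)), -2) = Mul(Mul(10, 36), -2) = Mul(360, -2) = -720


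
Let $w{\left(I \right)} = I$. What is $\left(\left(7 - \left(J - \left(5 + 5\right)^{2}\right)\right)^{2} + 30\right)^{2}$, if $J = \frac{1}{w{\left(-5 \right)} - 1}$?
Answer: $\frac{171834291841}{1296} \approx 1.3259 \cdot 10^{8}$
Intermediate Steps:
$J = - \frac{1}{6}$ ($J = \frac{1}{-5 - 1} = \frac{1}{-6} = - \frac{1}{6} \approx -0.16667$)
$\left(\left(7 - \left(J - \left(5 + 5\right)^{2}\right)\right)^{2} + 30\right)^{2} = \left(\left(7 - \left(- \frac{1}{6} - \left(5 + 5\right)^{2}\right)\right)^{2} + 30\right)^{2} = \left(\left(7 + \left(10^{2} + \frac{1}{6}\right)\right)^{2} + 30\right)^{2} = \left(\left(7 + \left(100 + \frac{1}{6}\right)\right)^{2} + 30\right)^{2} = \left(\left(7 + \frac{601}{6}\right)^{2} + 30\right)^{2} = \left(\left(\frac{643}{6}\right)^{2} + 30\right)^{2} = \left(\frac{413449}{36} + 30\right)^{2} = \left(\frac{414529}{36}\right)^{2} = \frac{171834291841}{1296}$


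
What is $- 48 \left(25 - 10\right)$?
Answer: $-720$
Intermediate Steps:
$- 48 \left(25 - 10\right) = \left(-48\right) 15 = -720$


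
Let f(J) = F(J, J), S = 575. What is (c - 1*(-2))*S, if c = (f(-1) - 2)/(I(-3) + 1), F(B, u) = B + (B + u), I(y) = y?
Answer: 5175/2 ≈ 2587.5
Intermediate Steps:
F(B, u) = u + 2*B
f(J) = 3*J (f(J) = J + 2*J = 3*J)
c = 5/2 (c = (3*(-1) - 2)/(-3 + 1) = (-3 - 2)/(-2) = -5*(-½) = 5/2 ≈ 2.5000)
(c - 1*(-2))*S = (5/2 - 1*(-2))*575 = (5/2 + 2)*575 = (9/2)*575 = 5175/2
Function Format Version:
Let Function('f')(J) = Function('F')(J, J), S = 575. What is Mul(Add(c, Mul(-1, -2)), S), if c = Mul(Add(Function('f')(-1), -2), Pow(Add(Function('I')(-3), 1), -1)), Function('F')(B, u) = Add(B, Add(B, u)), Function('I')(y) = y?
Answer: Rational(5175, 2) ≈ 2587.5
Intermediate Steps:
Function('F')(B, u) = Add(u, Mul(2, B))
Function('f')(J) = Mul(3, J) (Function('f')(J) = Add(J, Mul(2, J)) = Mul(3, J))
c = Rational(5, 2) (c = Mul(Add(Mul(3, -1), -2), Pow(Add(-3, 1), -1)) = Mul(Add(-3, -2), Pow(-2, -1)) = Mul(-5, Rational(-1, 2)) = Rational(5, 2) ≈ 2.5000)
Mul(Add(c, Mul(-1, -2)), S) = Mul(Add(Rational(5, 2), Mul(-1, -2)), 575) = Mul(Add(Rational(5, 2), 2), 575) = Mul(Rational(9, 2), 575) = Rational(5175, 2)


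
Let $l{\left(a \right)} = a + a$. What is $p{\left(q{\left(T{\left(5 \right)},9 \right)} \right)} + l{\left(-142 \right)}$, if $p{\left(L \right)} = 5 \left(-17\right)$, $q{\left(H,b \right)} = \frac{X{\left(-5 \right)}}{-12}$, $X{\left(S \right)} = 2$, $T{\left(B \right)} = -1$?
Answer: $-369$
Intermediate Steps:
$l{\left(a \right)} = 2 a$
$q{\left(H,b \right)} = - \frac{1}{6}$ ($q{\left(H,b \right)} = \frac{2}{-12} = 2 \left(- \frac{1}{12}\right) = - \frac{1}{6}$)
$p{\left(L \right)} = -85$
$p{\left(q{\left(T{\left(5 \right)},9 \right)} \right)} + l{\left(-142 \right)} = -85 + 2 \left(-142\right) = -85 - 284 = -369$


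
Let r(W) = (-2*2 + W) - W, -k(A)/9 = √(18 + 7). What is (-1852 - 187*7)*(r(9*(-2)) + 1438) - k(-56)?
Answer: -4532829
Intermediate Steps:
k(A) = -45 (k(A) = -9*√(18 + 7) = -9*√25 = -9*5 = -45)
r(W) = -4 (r(W) = (-4 + W) - W = -4)
(-1852 - 187*7)*(r(9*(-2)) + 1438) - k(-56) = (-1852 - 187*7)*(-4 + 1438) - 1*(-45) = (-1852 - 1309)*1434 + 45 = -3161*1434 + 45 = -4532874 + 45 = -4532829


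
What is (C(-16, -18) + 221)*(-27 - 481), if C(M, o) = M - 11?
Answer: -98552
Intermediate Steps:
C(M, o) = -11 + M
(C(-16, -18) + 221)*(-27 - 481) = ((-11 - 16) + 221)*(-27 - 481) = (-27 + 221)*(-508) = 194*(-508) = -98552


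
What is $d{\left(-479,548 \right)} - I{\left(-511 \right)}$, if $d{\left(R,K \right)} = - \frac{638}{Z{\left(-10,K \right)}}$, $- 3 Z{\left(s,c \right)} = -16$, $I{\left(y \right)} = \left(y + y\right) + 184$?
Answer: $\frac{5747}{8} \approx 718.38$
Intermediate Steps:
$I{\left(y \right)} = 184 + 2 y$ ($I{\left(y \right)} = 2 y + 184 = 184 + 2 y$)
$Z{\left(s,c \right)} = \frac{16}{3}$ ($Z{\left(s,c \right)} = \left(- \frac{1}{3}\right) \left(-16\right) = \frac{16}{3}$)
$d{\left(R,K \right)} = - \frac{957}{8}$ ($d{\left(R,K \right)} = - \frac{638}{\frac{16}{3}} = \left(-638\right) \frac{3}{16} = - \frac{957}{8}$)
$d{\left(-479,548 \right)} - I{\left(-511 \right)} = - \frac{957}{8} - \left(184 + 2 \left(-511\right)\right) = - \frac{957}{8} - \left(184 - 1022\right) = - \frac{957}{8} - -838 = - \frac{957}{8} + 838 = \frac{5747}{8}$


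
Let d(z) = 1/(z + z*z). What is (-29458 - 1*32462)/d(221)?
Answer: -3037919040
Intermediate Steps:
d(z) = 1/(z + z²)
(-29458 - 1*32462)/d(221) = (-29458 - 1*32462)/((1/(221*(1 + 221)))) = (-29458 - 32462)/(((1/221)/222)) = -61920/((1/221)*(1/222)) = -61920/1/49062 = -61920*49062 = -3037919040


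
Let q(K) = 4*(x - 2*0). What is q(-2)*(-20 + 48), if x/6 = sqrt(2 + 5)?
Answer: 672*sqrt(7) ≈ 1777.9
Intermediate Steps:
x = 6*sqrt(7) (x = 6*sqrt(2 + 5) = 6*sqrt(7) ≈ 15.875)
q(K) = 24*sqrt(7) (q(K) = 4*(6*sqrt(7) - 2*0) = 4*(6*sqrt(7) + 0) = 4*(6*sqrt(7)) = 24*sqrt(7))
q(-2)*(-20 + 48) = (24*sqrt(7))*(-20 + 48) = (24*sqrt(7))*28 = 672*sqrt(7)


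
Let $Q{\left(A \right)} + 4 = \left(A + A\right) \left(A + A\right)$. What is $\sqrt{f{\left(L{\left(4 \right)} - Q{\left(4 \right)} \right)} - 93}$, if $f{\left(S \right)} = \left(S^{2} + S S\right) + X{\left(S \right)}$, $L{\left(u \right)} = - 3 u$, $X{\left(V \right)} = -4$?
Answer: $\sqrt{10271} \approx 101.35$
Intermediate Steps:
$Q{\left(A \right)} = -4 + 4 A^{2}$ ($Q{\left(A \right)} = -4 + \left(A + A\right) \left(A + A\right) = -4 + 2 A 2 A = -4 + 4 A^{2}$)
$f{\left(S \right)} = -4 + 2 S^{2}$ ($f{\left(S \right)} = \left(S^{2} + S S\right) - 4 = \left(S^{2} + S^{2}\right) - 4 = 2 S^{2} - 4 = -4 + 2 S^{2}$)
$\sqrt{f{\left(L{\left(4 \right)} - Q{\left(4 \right)} \right)} - 93} = \sqrt{\left(-4 + 2 \left(\left(-3\right) 4 - \left(-4 + 4 \cdot 4^{2}\right)\right)^{2}\right) - 93} = \sqrt{\left(-4 + 2 \left(-12 - \left(-4 + 4 \cdot 16\right)\right)^{2}\right) - 93} = \sqrt{\left(-4 + 2 \left(-12 - \left(-4 + 64\right)\right)^{2}\right) - 93} = \sqrt{\left(-4 + 2 \left(-12 - 60\right)^{2}\right) - 93} = \sqrt{\left(-4 + 2 \left(-72\right)^{2}\right) - 93} = \sqrt{\left(-4 + 2 \cdot 5184\right) - 93} = \sqrt{\left(-4 + 10368\right) - 93} = \sqrt{10364 - 93} = \sqrt{10271}$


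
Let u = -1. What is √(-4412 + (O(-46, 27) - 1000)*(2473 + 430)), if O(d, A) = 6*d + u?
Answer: I*√3711543 ≈ 1926.5*I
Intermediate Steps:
O(d, A) = -1 + 6*d (O(d, A) = 6*d - 1 = -1 + 6*d)
√(-4412 + (O(-46, 27) - 1000)*(2473 + 430)) = √(-4412 + ((-1 + 6*(-46)) - 1000)*(2473 + 430)) = √(-4412 + ((-1 - 276) - 1000)*2903) = √(-4412 + (-277 - 1000)*2903) = √(-4412 - 1277*2903) = √(-4412 - 3707131) = √(-3711543) = I*√3711543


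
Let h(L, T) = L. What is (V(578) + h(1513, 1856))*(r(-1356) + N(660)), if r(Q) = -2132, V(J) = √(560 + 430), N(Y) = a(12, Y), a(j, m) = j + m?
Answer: -2208980 - 4380*√110 ≈ -2.2549e+6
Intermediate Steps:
N(Y) = 12 + Y
V(J) = 3*√110 (V(J) = √990 = 3*√110)
(V(578) + h(1513, 1856))*(r(-1356) + N(660)) = (3*√110 + 1513)*(-2132 + (12 + 660)) = (1513 + 3*√110)*(-2132 + 672) = (1513 + 3*√110)*(-1460) = -2208980 - 4380*√110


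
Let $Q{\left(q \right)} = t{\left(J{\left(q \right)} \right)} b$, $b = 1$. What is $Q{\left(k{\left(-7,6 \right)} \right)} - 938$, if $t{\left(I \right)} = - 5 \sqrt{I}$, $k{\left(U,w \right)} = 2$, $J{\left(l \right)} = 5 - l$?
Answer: $-938 - 5 \sqrt{3} \approx -946.66$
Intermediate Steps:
$Q{\left(q \right)} = - 5 \sqrt{5 - q}$ ($Q{\left(q \right)} = - 5 \sqrt{5 - q} 1 = - 5 \sqrt{5 - q}$)
$Q{\left(k{\left(-7,6 \right)} \right)} - 938 = - 5 \sqrt{5 - 2} - 938 = - 5 \sqrt{3} - 938 = -938 - 5 \sqrt{3}$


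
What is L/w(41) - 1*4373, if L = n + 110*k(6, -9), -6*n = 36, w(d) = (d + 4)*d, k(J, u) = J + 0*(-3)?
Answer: -2689177/615 ≈ -4372.6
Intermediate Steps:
k(J, u) = J (k(J, u) = J + 0 = J)
w(d) = d*(4 + d) (w(d) = (4 + d)*d = d*(4 + d))
n = -6 (n = -⅙*36 = -6)
L = 654 (L = -6 + 110*6 = -6 + 660 = 654)
L/w(41) - 1*4373 = 654/((41*(4 + 41))) - 1*4373 = 654/((41*45)) - 4373 = 654/1845 - 4373 = 654*(1/1845) - 4373 = 218/615 - 4373 = -2689177/615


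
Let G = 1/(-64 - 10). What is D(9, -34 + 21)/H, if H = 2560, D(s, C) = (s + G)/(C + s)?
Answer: -133/151552 ≈ -0.00087759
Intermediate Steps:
G = -1/74 (G = 1/(-74) = -1/74 ≈ -0.013514)
D(s, C) = (-1/74 + s)/(C + s) (D(s, C) = (s - 1/74)/(C + s) = (-1/74 + s)/(C + s))
D(9, -34 + 21)/H = ((-1/74 + 9)/((-34 + 21) + 9))/2560 = ((665/74)/(-13 + 9))*(1/2560) = ((665/74)/(-4))*(1/2560) = -¼*665/74*(1/2560) = -665/296*1/2560 = -133/151552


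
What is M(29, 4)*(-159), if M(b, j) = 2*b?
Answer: -9222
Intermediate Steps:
M(29, 4)*(-159) = (2*29)*(-159) = 58*(-159) = -9222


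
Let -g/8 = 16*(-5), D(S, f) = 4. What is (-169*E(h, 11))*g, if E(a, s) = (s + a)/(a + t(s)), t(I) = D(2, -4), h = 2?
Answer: -703040/3 ≈ -2.3435e+5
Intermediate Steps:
t(I) = 4
E(a, s) = (a + s)/(4 + a) (E(a, s) = (s + a)/(a + 4) = (a + s)/(4 + a))
g = 640 (g = -128*(-5) = -8*(-80) = 640)
(-169*E(h, 11))*g = -169*(2 + 11)/(4 + 2)*640 = -169*13/6*640 = -2197/6*640 = -703040/3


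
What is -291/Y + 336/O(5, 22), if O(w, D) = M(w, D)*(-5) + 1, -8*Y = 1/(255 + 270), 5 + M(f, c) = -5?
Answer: 20777512/17 ≈ 1.2222e+6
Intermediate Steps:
M(f, c) = -10 (M(f, c) = -5 - 5 = -10)
Y = -1/4200 (Y = -1/(8*(255 + 270)) = -⅛/525 = -⅛*1/525 = -1/4200 ≈ -0.00023810)
O(w, D) = 51 (O(w, D) = -10*(-5) + 1 = 50 + 1 = 51)
-291/Y + 336/O(5, 22) = -291/(-1/4200) + 336/51 = -291*(-4200) + 336*(1/51) = 1222200 + 112/17 = 20777512/17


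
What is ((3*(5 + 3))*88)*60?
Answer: 126720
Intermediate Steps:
((3*(5 + 3))*88)*60 = ((3*8)*88)*60 = (24*88)*60 = 2112*60 = 126720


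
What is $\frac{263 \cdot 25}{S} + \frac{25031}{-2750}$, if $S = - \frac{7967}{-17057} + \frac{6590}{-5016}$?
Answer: $- \frac{774403660518949}{99609342250} \approx -7774.4$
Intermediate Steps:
$S = - \frac{36221579}{42778956}$ ($S = \left(-7967\right) \left(- \frac{1}{17057}\right) + 6590 \left(- \frac{1}{5016}\right) = \frac{7967}{17057} - \frac{3295}{2508} = - \frac{36221579}{42778956} \approx -0.84671$)
$\frac{263 \cdot 25}{S} + \frac{25031}{-2750} = \frac{263 \cdot 25}{- \frac{36221579}{42778956}} + \frac{25031}{-2750} = 6575 \left(- \frac{42778956}{36221579}\right) + 25031 \left(- \frac{1}{2750}\right) = - \frac{281271635700}{36221579} - \frac{25031}{2750} = - \frac{774403660518949}{99609342250}$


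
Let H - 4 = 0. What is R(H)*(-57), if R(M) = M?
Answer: -228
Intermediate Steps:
H = 4 (H = 4 + 0 = 4)
R(H)*(-57) = 4*(-57) = -228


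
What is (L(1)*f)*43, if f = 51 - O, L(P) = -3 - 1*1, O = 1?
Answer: -8600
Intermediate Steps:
L(P) = -4 (L(P) = -3 - 1 = -4)
f = 50 (f = 51 - 1*1 = 51 - 1 = 50)
(L(1)*f)*43 = -4*50*43 = -200*43 = -8600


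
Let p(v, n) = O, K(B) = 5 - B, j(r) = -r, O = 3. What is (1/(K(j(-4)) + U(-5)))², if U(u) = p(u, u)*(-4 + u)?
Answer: 1/676 ≈ 0.0014793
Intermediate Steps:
p(v, n) = 3
U(u) = -12 + 3*u (U(u) = 3*(-4 + u) = -12 + 3*u)
(1/(K(j(-4)) + U(-5)))² = (1/((5 - (-1)*(-4)) + (-12 + 3*(-5))))² = (1/((5 - 1*4) + (-12 - 15)))² = (1/((5 - 4) - 27))² = (1/(1 - 27))² = (1/(-26))² = (-1/26)² = 1/676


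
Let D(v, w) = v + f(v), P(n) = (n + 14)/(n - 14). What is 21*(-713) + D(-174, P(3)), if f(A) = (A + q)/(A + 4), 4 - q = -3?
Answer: -2574823/170 ≈ -15146.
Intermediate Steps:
q = 7 (q = 4 - 1*(-3) = 4 + 3 = 7)
P(n) = (14 + n)/(-14 + n)
f(A) = (7 + A)/(4 + A) (f(A) = (A + 7)/(A + 4) = (7 + A)/(4 + A))
D(v, w) = v + (7 + v)/(4 + v)
21*(-713) + D(-174, P(3)) = 21*(-713) + (7 - 174 - 174*(4 - 174))/(4 - 174) = -14973 + (7 - 174 - 174*(-170))/(-170) = -14973 - (7 - 174 + 29580)/170 = -14973 - 1/170*29413 = -14973 - 29413/170 = -2574823/170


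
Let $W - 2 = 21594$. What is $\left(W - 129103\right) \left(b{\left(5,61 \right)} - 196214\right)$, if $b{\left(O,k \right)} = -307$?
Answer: $21127383147$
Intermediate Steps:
$W = 21596$ ($W = 2 + 21594 = 21596$)
$\left(W - 129103\right) \left(b{\left(5,61 \right)} - 196214\right) = \left(21596 - 129103\right) \left(-307 - 196214\right) = \left(-107507\right) \left(-196521\right) = 21127383147$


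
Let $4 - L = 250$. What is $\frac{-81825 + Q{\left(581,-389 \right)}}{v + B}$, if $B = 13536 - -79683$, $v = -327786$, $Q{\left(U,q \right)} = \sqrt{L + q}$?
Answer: $\frac{27275}{78189} - \frac{i \sqrt{635}}{234567} \approx 0.34883 - 0.00010743 i$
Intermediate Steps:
$L = -246$ ($L = 4 - 250 = -246$)
$Q{\left(U,q \right)} = \sqrt{-246 + q}$
$B = 93219$ ($B = 13536 + 79683 = 93219$)
$\frac{-81825 + Q{\left(581,-389 \right)}}{v + B} = \frac{-81825 + \sqrt{-246 - 389}}{-327786 + 93219} = \frac{-81825 + \sqrt{-635}}{-234567} = \left(-81825 + i \sqrt{635}\right) \left(- \frac{1}{234567}\right) = \frac{27275}{78189} - \frac{i \sqrt{635}}{234567}$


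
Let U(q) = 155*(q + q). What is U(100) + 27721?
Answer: 58721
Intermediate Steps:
U(q) = 310*q (U(q) = 155*(2*q) = 310*q)
U(100) + 27721 = 310*100 + 27721 = 31000 + 27721 = 58721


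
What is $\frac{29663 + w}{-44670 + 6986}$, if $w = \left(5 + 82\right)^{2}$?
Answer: $- \frac{9308}{9421} \approx -0.98801$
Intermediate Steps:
$w = 7569$ ($w = 87^{2} = 7569$)
$\frac{29663 + w}{-44670 + 6986} = \frac{29663 + 7569}{-44670 + 6986} = \frac{37232}{-37684} = 37232 \left(- \frac{1}{37684}\right) = - \frac{9308}{9421}$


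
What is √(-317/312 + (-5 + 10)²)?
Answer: √583674/156 ≈ 4.8973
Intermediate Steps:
√(-317/312 + (-5 + 10)²) = √(-317*1/312 + 5²) = √(-317/312 + 25) = √(7483/312) = √583674/156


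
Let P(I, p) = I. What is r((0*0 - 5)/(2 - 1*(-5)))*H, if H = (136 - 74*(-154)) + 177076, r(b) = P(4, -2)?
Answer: 754432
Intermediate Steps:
r(b) = 4
H = 188608 (H = (136 + 11396) + 177076 = 11532 + 177076 = 188608)
r((0*0 - 5)/(2 - 1*(-5)))*H = 4*188608 = 754432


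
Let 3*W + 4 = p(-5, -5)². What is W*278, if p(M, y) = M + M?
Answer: 8896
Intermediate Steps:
p(M, y) = 2*M
W = 32 (W = -4/3 + (2*(-5))²/3 = -4/3 + (⅓)*(-10)² = -4/3 + (⅓)*100 = -4/3 + 100/3 = 32)
W*278 = 32*278 = 8896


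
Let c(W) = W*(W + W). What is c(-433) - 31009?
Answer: 343969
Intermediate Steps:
c(W) = 2*W² (c(W) = W*(2*W) = 2*W²)
c(-433) - 31009 = 2*(-433)² - 31009 = 2*187489 - 31009 = 374978 - 31009 = 343969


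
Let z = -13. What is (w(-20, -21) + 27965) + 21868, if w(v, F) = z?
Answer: 49820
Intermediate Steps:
w(v, F) = -13
(w(-20, -21) + 27965) + 21868 = (-13 + 27965) + 21868 = 27952 + 21868 = 49820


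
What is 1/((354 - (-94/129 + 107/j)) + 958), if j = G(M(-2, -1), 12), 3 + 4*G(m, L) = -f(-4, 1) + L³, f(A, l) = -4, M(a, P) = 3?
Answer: 223041/292737106 ≈ 0.00076192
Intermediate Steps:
G(m, L) = ¼ + L³/4 (G(m, L) = -¾ + (-1*(-4) + L³)/4 = -¾ + (4 + L³)/4 = -¾ + (1 + L³/4) = ¼ + L³/4)
j = 1729/4 (j = ¼ + (¼)*12³ = ¼ + (¼)*1728 = ¼ + 432 = 1729/4 ≈ 432.25)
1/((354 - (-94/129 + 107/j)) + 958) = 1/((354 - (-94/129 + 107/(1729/4))) + 958) = 1/((354 - (-94*1/129 + 107*(4/1729))) + 958) = 1/((354 - (-94/129 + 428/1729)) + 958) = 1/((354 - 1*(-107314/223041)) + 958) = 1/((354 + 107314/223041) + 958) = 1/(79063828/223041 + 958) = 1/(292737106/223041) = 223041/292737106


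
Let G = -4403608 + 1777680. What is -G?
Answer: 2625928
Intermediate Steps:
G = -2625928
-G = -1*(-2625928) = 2625928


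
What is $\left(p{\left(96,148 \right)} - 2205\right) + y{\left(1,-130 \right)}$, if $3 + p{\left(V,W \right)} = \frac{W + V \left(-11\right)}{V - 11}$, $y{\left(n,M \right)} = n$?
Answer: $- \frac{188503}{85} \approx -2217.7$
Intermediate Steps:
$p{\left(V,W \right)} = -3 + \frac{W - 11 V}{-11 + V}$ ($p{\left(V,W \right)} = -3 + \frac{W + V \left(-11\right)}{V - 11} = -3 + \frac{W - 11 V}{-11 + V}$)
$\left(p{\left(96,148 \right)} - 2205\right) + y{\left(1,-130 \right)} = \left(\frac{33 + 148 - 1344}{-11 + 96} - 2205\right) + 1 = \left(\frac{33 + 148 - 1344}{85} - 2205\right) + 1 = \left(\frac{1}{85} \left(-1163\right) - 2205\right) + 1 = \left(- \frac{1163}{85} - 2205\right) + 1 = - \frac{188588}{85} + 1 = - \frac{188503}{85}$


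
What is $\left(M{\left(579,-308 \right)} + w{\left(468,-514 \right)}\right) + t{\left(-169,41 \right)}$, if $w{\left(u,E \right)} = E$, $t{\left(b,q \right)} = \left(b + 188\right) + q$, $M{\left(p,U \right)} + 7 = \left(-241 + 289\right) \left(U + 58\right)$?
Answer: $-12461$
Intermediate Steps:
$M{\left(p,U \right)} = 2777 + 48 U$ ($M{\left(p,U \right)} = -7 + \left(-241 + 289\right) \left(U + 58\right) = -7 + 48 \left(58 + U\right) = -7 + \left(2784 + 48 U\right) = 2777 + 48 U$)
$t{\left(b,q \right)} = 188 + b + q$ ($t{\left(b,q \right)} = \left(188 + b\right) + q = 188 + b + q$)
$\left(M{\left(579,-308 \right)} + w{\left(468,-514 \right)}\right) + t{\left(-169,41 \right)} = \left(\left(2777 + 48 \left(-308\right)\right) - 514\right) + \left(188 - 169 + 41\right) = \left(\left(2777 - 14784\right) - 514\right) + 60 = \left(-12007 - 514\right) + 60 = -12521 + 60 = -12461$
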